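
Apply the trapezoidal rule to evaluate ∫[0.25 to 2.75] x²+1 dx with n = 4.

f(x) = x²+1
a = 0.25, b = 2.75, n = 4
h = (b - a)/n = 0.625000

Trapezoidal rule: (h/2)[f(x₀) + 2f(x₁) + 2f(x₂) + ... + f(xₙ)]

x_0 = 0.2500, f(x_0) = 1.062500, coefficient = 1
x_1 = 0.8750, f(x_1) = 1.765625, coefficient = 2
x_2 = 1.5000, f(x_2) = 3.250000, coefficient = 2
x_3 = 2.1250, f(x_3) = 5.515625, coefficient = 2
x_4 = 2.7500, f(x_4) = 8.562500, coefficient = 1

I ≈ (0.625000/2) × 30.687500 = 9.589844
Exact value: 9.427083
Error: 0.162760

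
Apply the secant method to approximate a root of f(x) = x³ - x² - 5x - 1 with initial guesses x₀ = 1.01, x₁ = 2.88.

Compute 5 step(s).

f(x) = x³ - x² - 5x - 1
x₀ = 1.01, x₁ = 2.88

Secant formula: x_{n+1} = x_n - f(x_n)(x_n - x_{n-1})/(f(x_n) - f(x_{n-1}))

Iteration 1:
  f(1.010000) = -6.039799
  f(2.880000) = 0.193472
  x_2 = 2.880000 - 0.193472×(2.880000 - 1.010000)/(0.193472 - (-6.039799))
       = 2.821958
Iteration 2:
  f(2.880000) = 0.193472
  f(2.821958) = -0.600727
  x_3 = 2.821958 - (-0.600727)×(2.821958 - 2.880000)/(-0.600727 - 0.193472)
       = 2.865861
Iteration 3:
  f(2.821958) = -0.600727
  f(2.865861) = -0.004698
  x_4 = 2.865861 - (-0.004698)×(2.865861 - 2.821958)/(-0.004698 - (-0.600727))
       = 2.866207
Iteration 4:
  f(2.865861) = -0.004698
  f(2.866207) = 0.000116
  x_5 = 2.866207 - 0.000116×(2.866207 - 2.865861)/(0.000116 - (-0.004698))
       = 2.866198
Iteration 5:
  f(2.866207) = 0.000116
  f(2.866198) = 0.000000
  x_6 = 2.866198 - 0.000000×(2.866198 - 2.866207)/(0.000000 - 0.000116)
       = 2.866198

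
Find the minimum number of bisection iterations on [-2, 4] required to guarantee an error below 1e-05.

We need (b-a)/2^n ≤ 1e-05
(4 - (-2))/2^n ≤ 1e-05
6/2^n ≤ 1e-05
2^n ≥ 600000
n ≥ log₂(600000) = 19.19
n ≥ 20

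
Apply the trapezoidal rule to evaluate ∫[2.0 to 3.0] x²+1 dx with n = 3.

f(x) = x²+1
a = 2.0, b = 3.0, n = 3
h = (b - a)/n = 0.333333

Trapezoidal rule: (h/2)[f(x₀) + 2f(x₁) + 2f(x₂) + ... + f(xₙ)]

x_0 = 2.0000, f(x_0) = 5.000000, coefficient = 1
x_1 = 2.3333, f(x_1) = 6.444444, coefficient = 2
x_2 = 2.6667, f(x_2) = 8.111111, coefficient = 2
x_3 = 3.0000, f(x_3) = 10.000000, coefficient = 1

I ≈ (0.333333/2) × 44.111111 = 7.351852
Exact value: 7.333333
Error: 0.018519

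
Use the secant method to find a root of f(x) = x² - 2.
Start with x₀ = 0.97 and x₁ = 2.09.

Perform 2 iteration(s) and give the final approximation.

f(x) = x² - 2
x₀ = 0.97, x₁ = 2.09

Secant formula: x_{n+1} = x_n - f(x_n)(x_n - x_{n-1})/(f(x_n) - f(x_{n-1}))

Iteration 1:
  f(0.970000) = -1.059100
  f(2.090000) = 2.368100
  x_2 = 2.090000 - 2.368100×(2.090000 - 0.970000)/(2.368100 - (-1.059100))
       = 1.316111
Iteration 2:
  f(2.090000) = 2.368100
  f(1.316111) = -0.267852
  x_3 = 1.316111 - (-0.267852)×(1.316111 - 2.090000)/(-0.267852 - 2.368100)
       = 1.394750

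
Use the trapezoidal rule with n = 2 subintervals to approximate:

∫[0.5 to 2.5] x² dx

f(x) = x²
a = 0.5, b = 2.5, n = 2
h = (b - a)/n = 1.000000

Trapezoidal rule: (h/2)[f(x₀) + 2f(x₁) + 2f(x₂) + ... + f(xₙ)]

x_0 = 0.5000, f(x_0) = 0.250000, coefficient = 1
x_1 = 1.5000, f(x_1) = 2.250000, coefficient = 2
x_2 = 2.5000, f(x_2) = 6.250000, coefficient = 1

I ≈ (1.000000/2) × 11.000000 = 5.500000
Exact value: 5.166667
Error: 0.333333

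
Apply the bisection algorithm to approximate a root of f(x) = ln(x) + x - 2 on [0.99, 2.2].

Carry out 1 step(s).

f(x) = ln(x) + x - 2
Initial interval: [0.99, 2.2]

Iteration 1:
  c_1 = (0.990000 + 2.200000)/2 = 1.595000
  f(c_1) = f(1.595000) = 0.061874
  f(a) × f(c) < 0, new interval: [0.990000, 1.595000]

After 1 iteration(s), the approximation is c_1 = 1.595000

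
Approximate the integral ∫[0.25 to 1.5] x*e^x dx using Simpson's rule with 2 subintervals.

f(x) = x*e^x
a = 0.25, b = 1.5, n = 2
h = (b - a)/n = 0.625000

Simpson's rule: (h/3)[f(x₀) + 4f(x₁) + 2f(x₂) + ... + f(xₙ)]

x_0 = 0.2500, f(x_0) = 0.321006, coefficient = 1
x_1 = 0.8750, f(x_1) = 2.099016, coefficient = 4
x_2 = 1.5000, f(x_2) = 6.722534, coefficient = 1

I ≈ (0.625000/3) × 15.439603 = 3.216584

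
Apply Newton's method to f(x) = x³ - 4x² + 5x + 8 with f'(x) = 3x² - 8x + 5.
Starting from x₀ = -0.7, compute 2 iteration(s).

f(x) = x³ - 4x² + 5x + 8
f'(x) = 3x² - 8x + 5
x₀ = -0.7

Newton-Raphson formula: x_{n+1} = x_n - f(x_n)/f'(x_n)

Iteration 1:
  f(-0.700000) = 2.197000
  f'(-0.700000) = 12.070000
  x_1 = -0.700000 - 2.197000/12.070000 = -0.882022
Iteration 2:
  f(-0.882022) = -0.208135
  f'(-0.882022) = 14.390058
  x_2 = -0.882022 - (-0.208135)/14.390058 = -0.867558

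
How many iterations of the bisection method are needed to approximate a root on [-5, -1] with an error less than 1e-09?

We need (b-a)/2^n ≤ 1e-09
(-1 - (-5))/2^n ≤ 1e-09
4/2^n ≤ 1e-09
2^n ≥ 4000000000
n ≥ log₂(4000000000) = 31.90
n ≥ 32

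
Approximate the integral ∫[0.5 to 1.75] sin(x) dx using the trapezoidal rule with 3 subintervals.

f(x) = sin(x)
a = 0.5, b = 1.75, n = 3
h = (b - a)/n = 0.416667

Trapezoidal rule: (h/2)[f(x₀) + 2f(x₁) + 2f(x₂) + ... + f(xₙ)]

x_0 = 0.5000, f(x_0) = 0.479426, coefficient = 1
x_1 = 0.9167, f(x_1) = 0.793578, coefficient = 2
x_2 = 1.3333, f(x_2) = 0.971938, coefficient = 2
x_3 = 1.7500, f(x_3) = 0.983986, coefficient = 1

I ≈ (0.416667/2) × 4.994443 = 1.040509
Exact value: 1.055829
Error: 0.015320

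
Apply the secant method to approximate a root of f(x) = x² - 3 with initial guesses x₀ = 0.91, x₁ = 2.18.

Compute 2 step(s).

f(x) = x² - 3
x₀ = 0.91, x₁ = 2.18

Secant formula: x_{n+1} = x_n - f(x_n)(x_n - x_{n-1})/(f(x_n) - f(x_{n-1}))

Iteration 1:
  f(0.910000) = -2.171900
  f(2.180000) = 1.752400
  x_2 = 2.180000 - 1.752400×(2.180000 - 0.910000)/(1.752400 - (-2.171900))
       = 1.612880
Iteration 2:
  f(2.180000) = 1.752400
  f(1.612880) = -0.398617
  x_3 = 1.612880 - (-0.398617)×(1.612880 - 2.180000)/(-0.398617 - 1.752400)
       = 1.717976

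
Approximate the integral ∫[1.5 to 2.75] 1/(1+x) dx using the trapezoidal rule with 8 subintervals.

f(x) = 1/(1+x)
a = 1.5, b = 2.75, n = 8
h = (b - a)/n = 0.156250

Trapezoidal rule: (h/2)[f(x₀) + 2f(x₁) + 2f(x₂) + ... + f(xₙ)]

x_0 = 1.5000, f(x_0) = 0.400000, coefficient = 1
x_1 = 1.6562, f(x_1) = 0.376471, coefficient = 2
x_2 = 1.8125, f(x_2) = 0.355556, coefficient = 2
x_3 = 1.9688, f(x_3) = 0.336842, coefficient = 2
x_4 = 2.1250, f(x_4) = 0.320000, coefficient = 2
x_5 = 2.2812, f(x_5) = 0.304762, coefficient = 2
x_6 = 2.4375, f(x_6) = 0.290909, coefficient = 2
x_7 = 2.5938, f(x_7) = 0.278261, coefficient = 2
x_8 = 2.7500, f(x_8) = 0.266667, coefficient = 1

I ≈ (0.156250/2) × 5.192267 = 0.405646
Exact value: 0.405465
Error: 0.000181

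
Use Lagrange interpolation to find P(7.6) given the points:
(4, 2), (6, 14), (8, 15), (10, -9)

Lagrange interpolation formula:
P(x) = Σ yᵢ × Lᵢ(x)
where Lᵢ(x) = Π_{j≠i} (x - xⱼ)/(xᵢ - xⱼ)

L_0(7.6) = (7.6 - 6)/(4 - 6) × (7.6 - 8)/(4 - 8) × (7.6 - 10)/(4 - 10) = -0.032000
L_1(7.6) = (7.6 - 4)/(6 - 4) × (7.6 - 8)/(6 - 8) × (7.6 - 10)/(6 - 10) = 0.216000
L_2(7.6) = (7.6 - 4)/(8 - 4) × (7.6 - 6)/(8 - 6) × (7.6 - 10)/(8 - 10) = 0.864000
L_3(7.6) = (7.6 - 4)/(10 - 4) × (7.6 - 6)/(10 - 6) × (7.6 - 8)/(10 - 8) = -0.048000

P(7.6) = 2×L_0(7.6) + 14×L_1(7.6) + 15×L_2(7.6) + (-9)×L_3(7.6)
P(7.6) = 16.352000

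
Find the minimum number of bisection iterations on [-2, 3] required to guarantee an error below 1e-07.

We need (b-a)/2^n ≤ 1e-07
(3 - (-2))/2^n ≤ 1e-07
5/2^n ≤ 1e-07
2^n ≥ 50000000
n ≥ log₂(50000000) = 25.58
n ≥ 26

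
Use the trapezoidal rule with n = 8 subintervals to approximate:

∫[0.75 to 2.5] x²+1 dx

f(x) = x²+1
a = 0.75, b = 2.5, n = 8
h = (b - a)/n = 0.218750

Trapezoidal rule: (h/2)[f(x₀) + 2f(x₁) + 2f(x₂) + ... + f(xₙ)]

x_0 = 0.7500, f(x_0) = 1.562500, coefficient = 1
x_1 = 0.9688, f(x_1) = 1.938477, coefficient = 2
x_2 = 1.1875, f(x_2) = 2.410156, coefficient = 2
x_3 = 1.4062, f(x_3) = 2.977539, coefficient = 2
x_4 = 1.6250, f(x_4) = 3.640625, coefficient = 2
x_5 = 1.8438, f(x_5) = 4.399414, coefficient = 2
x_6 = 2.0625, f(x_6) = 5.253906, coefficient = 2
x_7 = 2.2812, f(x_7) = 6.204102, coefficient = 2
x_8 = 2.5000, f(x_8) = 7.250000, coefficient = 1

I ≈ (0.218750/2) × 62.460938 = 6.831665
Exact value: 6.817708
Error: 0.013957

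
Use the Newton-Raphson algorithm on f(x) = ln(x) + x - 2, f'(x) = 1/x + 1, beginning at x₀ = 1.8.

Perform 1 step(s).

f(x) = ln(x) + x - 2
f'(x) = 1/x + 1
x₀ = 1.8

Newton-Raphson formula: x_{n+1} = x_n - f(x_n)/f'(x_n)

Iteration 1:
  f(1.800000) = 0.387787
  f'(1.800000) = 1.555556
  x_1 = 1.800000 - 0.387787/1.555556 = 1.550709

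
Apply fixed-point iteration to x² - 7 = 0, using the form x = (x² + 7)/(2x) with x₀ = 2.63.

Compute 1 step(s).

Equation: x² - 7 = 0
Fixed-point form: x = (x² + 7)/(2x)
x₀ = 2.63

x_1 = g(2.630000) = 2.645798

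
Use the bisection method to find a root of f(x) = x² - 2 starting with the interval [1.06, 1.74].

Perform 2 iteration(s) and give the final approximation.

f(x) = x² - 2
Initial interval: [1.06, 1.74]

Iteration 1:
  c_1 = (1.060000 + 1.740000)/2 = 1.400000
  f(c_1) = f(1.400000) = -0.040000
  f(a) × f(c) ≥ 0, new interval: [1.400000, 1.740000]
Iteration 2:
  c_2 = (1.400000 + 1.740000)/2 = 1.570000
  f(c_2) = f(1.570000) = 0.464900
  f(a) × f(c) < 0, new interval: [1.400000, 1.570000]

After 2 iteration(s), the approximation is c_2 = 1.570000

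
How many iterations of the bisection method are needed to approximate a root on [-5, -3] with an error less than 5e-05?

We need (b-a)/2^n ≤ 5e-05
(-3 - (-5))/2^n ≤ 5e-05
2/2^n ≤ 5e-05
2^n ≥ 40000
n ≥ log₂(40000) = 15.29
n ≥ 16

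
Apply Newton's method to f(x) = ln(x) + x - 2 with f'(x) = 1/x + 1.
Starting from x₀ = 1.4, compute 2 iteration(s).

f(x) = ln(x) + x - 2
f'(x) = 1/x + 1
x₀ = 1.4

Newton-Raphson formula: x_{n+1} = x_n - f(x_n)/f'(x_n)

Iteration 1:
  f(1.400000) = -0.263528
  f'(1.400000) = 1.714286
  x_1 = 1.400000 - (-0.263528)/1.714286 = 1.553725
Iteration 2:
  f(1.553725) = -0.005621
  f'(1.553725) = 1.643615
  x_2 = 1.553725 - (-0.005621)/1.643615 = 1.557144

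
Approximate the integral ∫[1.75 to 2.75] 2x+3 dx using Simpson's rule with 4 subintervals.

f(x) = 2x+3
a = 1.75, b = 2.75, n = 4
h = (b - a)/n = 0.250000

Simpson's rule: (h/3)[f(x₀) + 4f(x₁) + 2f(x₂) + ... + f(xₙ)]

x_0 = 1.7500, f(x_0) = 6.500000, coefficient = 1
x_1 = 2.0000, f(x_1) = 7.000000, coefficient = 4
x_2 = 2.2500, f(x_2) = 7.500000, coefficient = 2
x_3 = 2.5000, f(x_3) = 8.000000, coefficient = 4
x_4 = 2.7500, f(x_4) = 8.500000, coefficient = 1

I ≈ (0.250000/3) × 90.000000 = 7.500000
Exact value: 7.500000
Error: 0.000000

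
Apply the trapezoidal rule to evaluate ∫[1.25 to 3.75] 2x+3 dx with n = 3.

f(x) = 2x+3
a = 1.25, b = 3.75, n = 3
h = (b - a)/n = 0.833333

Trapezoidal rule: (h/2)[f(x₀) + 2f(x₁) + 2f(x₂) + ... + f(xₙ)]

x_0 = 1.2500, f(x_0) = 5.500000, coefficient = 1
x_1 = 2.0833, f(x_1) = 7.166667, coefficient = 2
x_2 = 2.9167, f(x_2) = 8.833333, coefficient = 2
x_3 = 3.7500, f(x_3) = 10.500000, coefficient = 1

I ≈ (0.833333/2) × 48.000000 = 20.000000
Exact value: 20.000000
Error: 0.000000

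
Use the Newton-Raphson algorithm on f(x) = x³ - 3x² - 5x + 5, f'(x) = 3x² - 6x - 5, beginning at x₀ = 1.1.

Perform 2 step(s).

f(x) = x³ - 3x² - 5x + 5
f'(x) = 3x² - 6x - 5
x₀ = 1.1

Newton-Raphson formula: x_{n+1} = x_n - f(x_n)/f'(x_n)

Iteration 1:
  f(1.100000) = -2.799000
  f'(1.100000) = -7.970000
  x_1 = 1.100000 - (-2.799000)/(-7.970000) = 0.748808
Iteration 2:
  f(0.748808) = -0.006314
  f'(0.748808) = -7.810708
  x_2 = 0.748808 - (-0.006314)/(-7.810708) = 0.748000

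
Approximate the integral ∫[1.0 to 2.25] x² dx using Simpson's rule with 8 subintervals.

f(x) = x²
a = 1.0, b = 2.25, n = 8
h = (b - a)/n = 0.156250

Simpson's rule: (h/3)[f(x₀) + 4f(x₁) + 2f(x₂) + ... + f(xₙ)]

x_0 = 1.0000, f(x_0) = 1.000000, coefficient = 1
x_1 = 1.1562, f(x_1) = 1.336914, coefficient = 4
x_2 = 1.3125, f(x_2) = 1.722656, coefficient = 2
x_3 = 1.4688, f(x_3) = 2.157227, coefficient = 4
x_4 = 1.6250, f(x_4) = 2.640625, coefficient = 2
x_5 = 1.7812, f(x_5) = 3.172852, coefficient = 4
x_6 = 1.9375, f(x_6) = 3.753906, coefficient = 2
x_7 = 2.0938, f(x_7) = 4.383789, coefficient = 4
x_8 = 2.2500, f(x_8) = 5.062500, coefficient = 1

I ≈ (0.156250/3) × 66.500000 = 3.463542
Exact value: 3.463542
Error: 0.000000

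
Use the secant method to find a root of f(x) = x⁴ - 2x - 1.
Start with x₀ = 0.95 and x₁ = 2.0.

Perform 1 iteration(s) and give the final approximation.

f(x) = x⁴ - 2x - 1
x₀ = 0.95, x₁ = 2.0

Secant formula: x_{n+1} = x_n - f(x_n)(x_n - x_{n-1})/(f(x_n) - f(x_{n-1}))

Iteration 1:
  f(0.950000) = -2.085494
  f(2.000000) = 11.000000
  x_2 = 2.000000 - 11.000000×(2.000000 - 0.950000)/(11.000000 - (-2.085494))
       = 1.117343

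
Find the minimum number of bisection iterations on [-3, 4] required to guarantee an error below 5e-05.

We need (b-a)/2^n ≤ 5e-05
(4 - (-3))/2^n ≤ 5e-05
7/2^n ≤ 5e-05
2^n ≥ 140000
n ≥ log₂(140000) = 17.10
n ≥ 18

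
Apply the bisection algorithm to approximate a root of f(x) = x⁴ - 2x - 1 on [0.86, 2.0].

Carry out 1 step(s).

f(x) = x⁴ - 2x - 1
Initial interval: [0.86, 2.0]

Iteration 1:
  c_1 = (0.860000 + 2.000000)/2 = 1.430000
  f(c_1) = f(1.430000) = 0.321616
  f(a) × f(c) < 0, new interval: [0.860000, 1.430000]

After 1 iteration(s), the approximation is c_1 = 1.430000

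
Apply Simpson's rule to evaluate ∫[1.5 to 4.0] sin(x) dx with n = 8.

f(x) = sin(x)
a = 1.5, b = 4.0, n = 8
h = (b - a)/n = 0.312500

Simpson's rule: (h/3)[f(x₀) + 4f(x₁) + 2f(x₂) + ... + f(xₙ)]

x_0 = 1.5000, f(x_0) = 0.997495, coefficient = 1
x_1 = 1.8125, f(x_1) = 0.970932, coefficient = 4
x_2 = 2.1250, f(x_2) = 0.850320, coefficient = 2
x_3 = 2.4375, f(x_3) = 0.647343, coefficient = 4
x_4 = 2.7500, f(x_4) = 0.381661, coefficient = 2
x_5 = 3.0625, f(x_5) = 0.079010, coefficient = 4
x_6 = 3.3750, f(x_6) = -0.231294, coefficient = 2
x_7 = 3.6875, f(x_7) = -0.519194, coefficient = 4
x_8 = 4.0000, f(x_8) = -0.756802, coefficient = 1

I ≈ (0.312500/3) × 6.954429 = 0.724420
Exact value: 0.724381
Error: 0.000039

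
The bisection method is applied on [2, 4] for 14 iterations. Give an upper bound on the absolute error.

Bisection error bound: |error| ≤ (b-a)/2^n
|error| ≤ (4 - 2)/2^14 = 2/2^14
|error| ≤ 0.0001220703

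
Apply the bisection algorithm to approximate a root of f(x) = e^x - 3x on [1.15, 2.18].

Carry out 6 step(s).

f(x) = e^x - 3x
Initial interval: [1.15, 2.18]

Iteration 1:
  c_1 = (1.150000 + 2.180000)/2 = 1.665000
  f(c_1) = f(1.665000) = 0.290673
  f(a) × f(c) < 0, new interval: [1.150000, 1.665000]
Iteration 2:
  c_2 = (1.150000 + 1.665000)/2 = 1.407500
  f(c_2) = f(1.407500) = -0.136772
  f(a) × f(c) ≥ 0, new interval: [1.407500, 1.665000]
Iteration 3:
  c_3 = (1.407500 + 1.665000)/2 = 1.536250
  f(c_3) = f(1.536250) = 0.038381
  f(a) × f(c) < 0, new interval: [1.407500, 1.536250]
Iteration 4:
  c_4 = (1.407500 + 1.536250)/2 = 1.471875
  f(c_4) = f(1.471875) = -0.058227
  f(a) × f(c) ≥ 0, new interval: [1.471875, 1.536250]
Iteration 5:
  c_5 = (1.471875 + 1.536250)/2 = 1.504062
  f(c_5) = f(1.504062) = -0.012255
  f(a) × f(c) ≥ 0, new interval: [1.504062, 1.536250]
Iteration 6:
  c_6 = (1.504062 + 1.536250)/2 = 1.520156
  f(c_6) = f(1.520156) = 0.012471
  f(a) × f(c) < 0, new interval: [1.504062, 1.520156]

After 6 iteration(s), the approximation is c_6 = 1.520156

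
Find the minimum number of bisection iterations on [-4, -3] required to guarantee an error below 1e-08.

We need (b-a)/2^n ≤ 1e-08
(-3 - (-4))/2^n ≤ 1e-08
1/2^n ≤ 1e-08
2^n ≥ 100000000
n ≥ log₂(100000000) = 26.58
n ≥ 27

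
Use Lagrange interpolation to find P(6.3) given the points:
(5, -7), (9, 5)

Lagrange interpolation formula:
P(x) = Σ yᵢ × Lᵢ(x)
where Lᵢ(x) = Π_{j≠i} (x - xⱼ)/(xᵢ - xⱼ)

L_0(6.3) = (6.3 - 9)/(5 - 9) = 0.675000
L_1(6.3) = (6.3 - 5)/(9 - 5) = 0.325000

P(6.3) = (-7)×L_0(6.3) + 5×L_1(6.3)
P(6.3) = -3.100000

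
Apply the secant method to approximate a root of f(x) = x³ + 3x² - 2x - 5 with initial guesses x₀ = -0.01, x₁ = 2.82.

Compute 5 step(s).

f(x) = x³ + 3x² - 2x - 5
x₀ = -0.01, x₁ = 2.82

Secant formula: x_{n+1} = x_n - f(x_n)(x_n - x_{n-1})/(f(x_n) - f(x_{n-1}))

Iteration 1:
  f(-0.010000) = -4.979701
  f(2.820000) = 35.642968
  x_2 = 2.820000 - 35.642968×(2.820000 - (-0.010000))/(35.642968 - (-4.979701))
       = 0.336914
Iteration 2:
  f(2.820000) = 35.642968
  f(0.336914) = -5.295052
  x_3 = 0.336914 - (-5.295052)×(0.336914 - 2.820000)/(-5.295052 - 35.642968)
       = 0.658084
Iteration 3:
  f(0.336914) = -5.295052
  f(0.658084) = -4.731946
  x_4 = 0.658084 - (-4.731946)×(0.658084 - 0.336914)/(-4.731946 - (-5.295052))
       = 3.356973
Iteration 4:
  f(0.658084) = -4.731946
  f(3.356973) = 59.924471
  x_5 = 3.356973 - 59.924471×(3.356973 - 0.658084)/(59.924471 - (-4.731946))
       = 0.855605
Iteration 5:
  f(3.356973) = 59.924471
  f(0.855605) = -3.888678
  x_6 = 0.855605 - (-3.888678)×(0.855605 - 3.356973)/(-3.888678 - 59.924471)
       = 1.008034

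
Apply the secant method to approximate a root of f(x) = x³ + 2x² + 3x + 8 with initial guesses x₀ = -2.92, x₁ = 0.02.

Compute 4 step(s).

f(x) = x³ + 2x² + 3x + 8
x₀ = -2.92, x₁ = 0.02

Secant formula: x_{n+1} = x_n - f(x_n)(x_n - x_{n-1})/(f(x_n) - f(x_{n-1}))

Iteration 1:
  f(-2.920000) = -8.604288
  f(0.020000) = 8.060808
  x_2 = 0.020000 - 8.060808×(0.020000 - (-2.920000))/(8.060808 - (-8.604288))
       = -1.402061
Iteration 2:
  f(0.020000) = 8.060808
  f(-1.402061) = 4.969232
  x_3 = -1.402061 - 4.969232×(-1.402061 - 0.020000)/(4.969232 - 8.060808)
       = -3.687804
Iteration 3:
  f(-1.402061) = 4.969232
  f(-3.687804) = -26.017369
  x_4 = -3.687804 - (-26.017369)×(-3.687804 - (-1.402061))/(-26.017369 - 4.969232)
       = -1.768619
Iteration 4:
  f(-3.687804) = -26.017369
  f(-1.768619) = 3.417908
  x_5 = -1.768619 - 3.417908×(-1.768619 - (-3.687804))/(3.417908 - (-26.017369))
       = -1.991467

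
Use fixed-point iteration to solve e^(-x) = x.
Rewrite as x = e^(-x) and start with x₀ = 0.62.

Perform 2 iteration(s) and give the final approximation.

Equation: e^(-x) = x
Fixed-point form: x = e^(-x)
x₀ = 0.62

x_1 = g(0.620000) = 0.537944
x_2 = g(0.537944) = 0.583947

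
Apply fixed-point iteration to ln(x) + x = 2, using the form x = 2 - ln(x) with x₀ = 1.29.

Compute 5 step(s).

Equation: ln(x) + x = 2
Fixed-point form: x = 2 - ln(x)
x₀ = 1.29

x_1 = g(1.290000) = 1.745358
x_2 = g(1.745358) = 1.443040
x_3 = g(1.443040) = 1.633248
x_4 = g(1.633248) = 1.509430
x_5 = g(1.509430) = 1.588268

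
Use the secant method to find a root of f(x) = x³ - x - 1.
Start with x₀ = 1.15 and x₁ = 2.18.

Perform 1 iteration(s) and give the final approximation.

f(x) = x³ - x - 1
x₀ = 1.15, x₁ = 2.18

Secant formula: x_{n+1} = x_n - f(x_n)(x_n - x_{n-1})/(f(x_n) - f(x_{n-1}))

Iteration 1:
  f(1.150000) = -0.629125
  f(2.180000) = 7.180232
  x_2 = 2.180000 - 7.180232×(2.180000 - 1.150000)/(7.180232 - (-0.629125))
       = 1.232977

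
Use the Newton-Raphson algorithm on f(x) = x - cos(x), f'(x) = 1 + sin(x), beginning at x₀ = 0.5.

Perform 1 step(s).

f(x) = x - cos(x)
f'(x) = 1 + sin(x)
x₀ = 0.5

Newton-Raphson formula: x_{n+1} = x_n - f(x_n)/f'(x_n)

Iteration 1:
  f(0.500000) = -0.377583
  f'(0.500000) = 1.479426
  x_1 = 0.500000 - (-0.377583)/1.479426 = 0.755222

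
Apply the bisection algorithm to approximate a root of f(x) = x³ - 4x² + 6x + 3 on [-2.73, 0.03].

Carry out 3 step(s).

f(x) = x³ - 4x² + 6x + 3
Initial interval: [-2.73, 0.03]

Iteration 1:
  c_1 = (-2.730000 + 0.030000)/2 = -1.350000
  f(c_1) = f(-1.350000) = -14.850375
  f(a) × f(c) ≥ 0, new interval: [-1.350000, 0.030000]
Iteration 2:
  c_2 = (-1.350000 + 0.030000)/2 = -0.660000
  f(c_2) = f(-0.660000) = -2.989896
  f(a) × f(c) ≥ 0, new interval: [-0.660000, 0.030000]
Iteration 3:
  c_3 = (-0.660000 + 0.030000)/2 = -0.315000
  f(c_3) = f(-0.315000) = 0.681844
  f(a) × f(c) < 0, new interval: [-0.660000, -0.315000]

After 3 iteration(s), the approximation is c_3 = -0.315000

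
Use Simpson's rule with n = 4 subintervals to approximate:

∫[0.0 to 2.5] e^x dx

f(x) = e^x
a = 0.0, b = 2.5, n = 4
h = (b - a)/n = 0.625000

Simpson's rule: (h/3)[f(x₀) + 4f(x₁) + 2f(x₂) + ... + f(xₙ)]

x_0 = 0.0000, f(x_0) = 1.000000, coefficient = 1
x_1 = 0.6250, f(x_1) = 1.868246, coefficient = 4
x_2 = 1.2500, f(x_2) = 3.490343, coefficient = 2
x_3 = 1.8750, f(x_3) = 6.520819, coefficient = 4
x_4 = 2.5000, f(x_4) = 12.182494, coefficient = 1

I ≈ (0.625000/3) × 53.719440 = 11.191550
Exact value: 11.182494
Error: 0.009056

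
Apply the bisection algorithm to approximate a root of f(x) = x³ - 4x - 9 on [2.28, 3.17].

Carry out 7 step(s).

f(x) = x³ - 4x - 9
Initial interval: [2.28, 3.17]

Iteration 1:
  c_1 = (2.280000 + 3.170000)/2 = 2.725000
  f(c_1) = f(2.725000) = 0.334828
  f(a) × f(c) < 0, new interval: [2.280000, 2.725000]
Iteration 2:
  c_2 = (2.280000 + 2.725000)/2 = 2.502500
  f(c_2) = f(2.502500) = -3.338078
  f(a) × f(c) ≥ 0, new interval: [2.502500, 2.725000]
Iteration 3:
  c_3 = (2.502500 + 2.725000)/2 = 2.613750
  f(c_3) = f(2.613750) = -1.598673
  f(a) × f(c) ≥ 0, new interval: [2.613750, 2.725000]
Iteration 4:
  c_4 = (2.613750 + 2.725000)/2 = 2.669375
  f(c_4) = f(2.669375) = -0.656701
  f(a) × f(c) ≥ 0, new interval: [2.669375, 2.725000]
Iteration 5:
  c_5 = (2.669375 + 2.725000)/2 = 2.697187
  f(c_5) = f(2.697187) = -0.167195
  f(a) × f(c) ≥ 0, new interval: [2.697187, 2.725000]
Iteration 6:
  c_6 = (2.697187 + 2.725000)/2 = 2.711094
  f(c_6) = f(2.711094) = 0.082244
  f(a) × f(c) < 0, new interval: [2.697187, 2.711094]
Iteration 7:
  c_7 = (2.697187 + 2.711094)/2 = 2.704141
  f(c_7) = f(2.704141) = -0.042868
  f(a) × f(c) ≥ 0, new interval: [2.704141, 2.711094]

After 7 iteration(s), the approximation is c_7 = 2.704141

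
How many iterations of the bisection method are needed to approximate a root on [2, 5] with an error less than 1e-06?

We need (b-a)/2^n ≤ 1e-06
(5 - 2)/2^n ≤ 1e-06
3/2^n ≤ 1e-06
2^n ≥ 3000000
n ≥ log₂(3000000) = 21.52
n ≥ 22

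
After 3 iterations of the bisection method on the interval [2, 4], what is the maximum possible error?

Bisection error bound: |error| ≤ (b-a)/2^n
|error| ≤ (4 - 2)/2^3 = 2/2^3
|error| ≤ 0.2500000000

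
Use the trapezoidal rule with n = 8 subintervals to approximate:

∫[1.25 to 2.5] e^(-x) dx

f(x) = e^(-x)
a = 1.25, b = 2.5, n = 8
h = (b - a)/n = 0.156250

Trapezoidal rule: (h/2)[f(x₀) + 2f(x₁) + 2f(x₂) + ... + f(xₙ)]

x_0 = 1.2500, f(x_0) = 0.286505, coefficient = 1
x_1 = 1.4062, f(x_1) = 0.245061, coefficient = 2
x_2 = 1.5625, f(x_2) = 0.209611, coefficient = 2
x_3 = 1.7188, f(x_3) = 0.179290, coefficient = 2
x_4 = 1.8750, f(x_4) = 0.153355, coefficient = 2
x_5 = 2.0312, f(x_5) = 0.131171, coefficient = 2
x_6 = 2.1875, f(x_6) = 0.112197, coefficient = 2
x_7 = 2.3438, f(x_7) = 0.095967, coefficient = 2
x_8 = 2.5000, f(x_8) = 0.082085, coefficient = 1

I ≈ (0.156250/2) × 2.621895 = 0.204836
Exact value: 0.204420
Error: 0.000416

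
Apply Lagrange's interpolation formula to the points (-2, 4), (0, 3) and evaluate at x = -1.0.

Lagrange interpolation formula:
P(x) = Σ yᵢ × Lᵢ(x)
where Lᵢ(x) = Π_{j≠i} (x - xⱼ)/(xᵢ - xⱼ)

L_0(-1.0) = (-1.0 - 0)/(-2 - 0) = 0.500000
L_1(-1.0) = (-1.0 - (-2))/(0 - (-2)) = 0.500000

P(-1.0) = 4×L_0(-1.0) + 3×L_1(-1.0)
P(-1.0) = 3.500000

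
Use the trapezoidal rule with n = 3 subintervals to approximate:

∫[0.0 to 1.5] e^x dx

f(x) = e^x
a = 0.0, b = 1.5, n = 3
h = (b - a)/n = 0.500000

Trapezoidal rule: (h/2)[f(x₀) + 2f(x₁) + 2f(x₂) + ... + f(xₙ)]

x_0 = 0.0000, f(x_0) = 1.000000, coefficient = 1
x_1 = 0.5000, f(x_1) = 1.648721, coefficient = 2
x_2 = 1.0000, f(x_2) = 2.718282, coefficient = 2
x_3 = 1.5000, f(x_3) = 4.481689, coefficient = 1

I ≈ (0.500000/2) × 14.215695 = 3.553924
Exact value: 3.481689
Error: 0.072235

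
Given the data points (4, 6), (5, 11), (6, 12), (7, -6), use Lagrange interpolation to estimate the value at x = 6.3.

Lagrange interpolation formula:
P(x) = Σ yᵢ × Lᵢ(x)
where Lᵢ(x) = Π_{j≠i} (x - xⱼ)/(xᵢ - xⱼ)

L_0(6.3) = (6.3 - 5)/(4 - 5) × (6.3 - 6)/(4 - 6) × (6.3 - 7)/(4 - 7) = 0.045500
L_1(6.3) = (6.3 - 4)/(5 - 4) × (6.3 - 6)/(5 - 6) × (6.3 - 7)/(5 - 7) = -0.241500
L_2(6.3) = (6.3 - 4)/(6 - 4) × (6.3 - 5)/(6 - 5) × (6.3 - 7)/(6 - 7) = 1.046500
L_3(6.3) = (6.3 - 4)/(7 - 4) × (6.3 - 5)/(7 - 5) × (6.3 - 6)/(7 - 6) = 0.149500

P(6.3) = 6×L_0(6.3) + 11×L_1(6.3) + 12×L_2(6.3) + (-6)×L_3(6.3)
P(6.3) = 9.277500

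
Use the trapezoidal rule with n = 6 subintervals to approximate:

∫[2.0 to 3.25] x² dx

f(x) = x²
a = 2.0, b = 3.25, n = 6
h = (b - a)/n = 0.208333

Trapezoidal rule: (h/2)[f(x₀) + 2f(x₁) + 2f(x₂) + ... + f(xₙ)]

x_0 = 2.0000, f(x_0) = 4.000000, coefficient = 1
x_1 = 2.2083, f(x_1) = 4.876736, coefficient = 2
x_2 = 2.4167, f(x_2) = 5.840278, coefficient = 2
x_3 = 2.6250, f(x_3) = 6.890625, coefficient = 2
x_4 = 2.8333, f(x_4) = 8.027778, coefficient = 2
x_5 = 3.0417, f(x_5) = 9.251736, coefficient = 2
x_6 = 3.2500, f(x_6) = 10.562500, coefficient = 1

I ≈ (0.208333/2) × 84.336806 = 8.785084
Exact value: 8.776042
Error: 0.009042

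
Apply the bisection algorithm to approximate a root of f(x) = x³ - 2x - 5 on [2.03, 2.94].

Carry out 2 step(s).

f(x) = x³ - 2x - 5
Initial interval: [2.03, 2.94]

Iteration 1:
  c_1 = (2.030000 + 2.940000)/2 = 2.485000
  f(c_1) = f(2.485000) = 5.375434
  f(a) × f(c) < 0, new interval: [2.030000, 2.485000]
Iteration 2:
  c_2 = (2.030000 + 2.485000)/2 = 2.257500
  f(c_2) = f(2.257500) = 1.989911
  f(a) × f(c) < 0, new interval: [2.030000, 2.257500]

After 2 iteration(s), the approximation is c_2 = 2.257500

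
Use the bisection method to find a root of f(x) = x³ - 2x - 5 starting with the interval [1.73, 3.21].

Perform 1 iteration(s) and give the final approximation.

f(x) = x³ - 2x - 5
Initial interval: [1.73, 3.21]

Iteration 1:
  c_1 = (1.730000 + 3.210000)/2 = 2.470000
  f(c_1) = f(2.470000) = 5.129223
  f(a) × f(c) < 0, new interval: [1.730000, 2.470000]

After 1 iteration(s), the approximation is c_1 = 2.470000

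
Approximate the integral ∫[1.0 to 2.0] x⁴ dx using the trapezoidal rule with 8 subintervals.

f(x) = x⁴
a = 1.0, b = 2.0, n = 8
h = (b - a)/n = 0.125000

Trapezoidal rule: (h/2)[f(x₀) + 2f(x₁) + 2f(x₂) + ... + f(xₙ)]

x_0 = 1.0000, f(x_0) = 1.000000, coefficient = 1
x_1 = 1.1250, f(x_1) = 1.601807, coefficient = 2
x_2 = 1.2500, f(x_2) = 2.441406, coefficient = 2
x_3 = 1.3750, f(x_3) = 3.574463, coefficient = 2
x_4 = 1.5000, f(x_4) = 5.062500, coefficient = 2
x_5 = 1.6250, f(x_5) = 6.972900, coefficient = 2
x_6 = 1.7500, f(x_6) = 9.378906, coefficient = 2
x_7 = 1.8750, f(x_7) = 12.359619, coefficient = 2
x_8 = 2.0000, f(x_8) = 16.000000, coefficient = 1

I ≈ (0.125000/2) × 99.783203 = 6.236450
Exact value: 6.200000
Error: 0.036450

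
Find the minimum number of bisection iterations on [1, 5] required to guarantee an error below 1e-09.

We need (b-a)/2^n ≤ 1e-09
(5 - 1)/2^n ≤ 1e-09
4/2^n ≤ 1e-09
2^n ≥ 4000000000
n ≥ log₂(4000000000) = 31.90
n ≥ 32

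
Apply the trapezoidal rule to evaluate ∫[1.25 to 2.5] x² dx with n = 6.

f(x) = x²
a = 1.25, b = 2.5, n = 6
h = (b - a)/n = 0.208333

Trapezoidal rule: (h/2)[f(x₀) + 2f(x₁) + 2f(x₂) + ... + f(xₙ)]

x_0 = 1.2500, f(x_0) = 1.562500, coefficient = 1
x_1 = 1.4583, f(x_1) = 2.126736, coefficient = 2
x_2 = 1.6667, f(x_2) = 2.777778, coefficient = 2
x_3 = 1.8750, f(x_3) = 3.515625, coefficient = 2
x_4 = 2.0833, f(x_4) = 4.340278, coefficient = 2
x_5 = 2.2917, f(x_5) = 5.251736, coefficient = 2
x_6 = 2.5000, f(x_6) = 6.250000, coefficient = 1

I ≈ (0.208333/2) × 43.836806 = 4.566334
Exact value: 4.557292
Error: 0.009042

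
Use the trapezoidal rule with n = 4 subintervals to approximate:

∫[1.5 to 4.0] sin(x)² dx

f(x) = sin(x)²
a = 1.5, b = 4.0, n = 4
h = (b - a)/n = 0.625000

Trapezoidal rule: (h/2)[f(x₀) + 2f(x₁) + 2f(x₂) + ... + f(xₙ)]

x_0 = 1.5000, f(x_0) = 0.994996, coefficient = 1
x_1 = 2.1250, f(x_1) = 0.723044, coefficient = 2
x_2 = 2.7500, f(x_2) = 0.145665, coefficient = 2
x_3 = 3.3750, f(x_3) = 0.053497, coefficient = 2
x_4 = 4.0000, f(x_4) = 0.572750, coefficient = 1

I ≈ (0.625000/2) × 3.412158 = 1.066299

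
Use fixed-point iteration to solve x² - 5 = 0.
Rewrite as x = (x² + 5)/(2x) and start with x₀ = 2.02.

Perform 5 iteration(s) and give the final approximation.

Equation: x² - 5 = 0
Fixed-point form: x = (x² + 5)/(2x)
x₀ = 2.02

x_1 = g(2.020000) = 2.247624
x_2 = g(2.247624) = 2.236098
x_3 = g(2.236098) = 2.236068
x_4 = g(2.236068) = 2.236068
x_5 = g(2.236068) = 2.236068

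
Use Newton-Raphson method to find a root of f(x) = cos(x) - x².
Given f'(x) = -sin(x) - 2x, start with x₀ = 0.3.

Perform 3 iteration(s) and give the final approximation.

f(x) = cos(x) - x²
f'(x) = -sin(x) - 2x
x₀ = 0.3

Newton-Raphson formula: x_{n+1} = x_n - f(x_n)/f'(x_n)

Iteration 1:
  f(0.300000) = 0.865336
  f'(0.300000) = -0.895520
  x_1 = 0.300000 - 0.865336/(-0.895520) = 1.266295
Iteration 2:
  f(1.266295) = -1.303685
  f'(1.266295) = -3.486586
  x_2 = 1.266295 - (-1.303685)/(-3.486586) = 0.892380
Iteration 3:
  f(0.892380) = -0.168782
  f'(0.892380) = -2.563329
  x_3 = 0.892380 - (-0.168782)/(-2.563329) = 0.826535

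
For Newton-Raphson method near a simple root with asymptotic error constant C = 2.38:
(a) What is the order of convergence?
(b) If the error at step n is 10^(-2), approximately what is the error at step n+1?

(a) Newton-Raphson has quadratic (order 2) convergence near simple roots.
    This means |e_{n+1}| ≈ C|e_n|².

(b) With |e_n| = 10^(-2) and C = 2.38:
    |e_{n+1}| ≈ 2.38 × (10^(-2))² = 2.38 × 10^(-4)

(a) 2 (quadratic); (b) |e_{n+1}| ≈ 2.380e-04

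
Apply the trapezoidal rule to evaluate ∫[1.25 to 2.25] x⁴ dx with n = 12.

f(x) = x⁴
a = 1.25, b = 2.25, n = 12
h = (b - a)/n = 0.083333

Trapezoidal rule: (h/2)[f(x₀) + 2f(x₁) + 2f(x₂) + ... + f(xₙ)]

x_0 = 1.2500, f(x_0) = 2.441406, coefficient = 1
x_1 = 1.3333, f(x_1) = 3.160494, coefficient = 2
x_2 = 1.4167, f(x_2) = 4.027826, coefficient = 2
x_3 = 1.5000, f(x_3) = 5.062500, coefficient = 2
x_4 = 1.5833, f(x_4) = 6.284770, coefficient = 2
x_5 = 1.6667, f(x_5) = 7.716049, coefficient = 2
x_6 = 1.7500, f(x_6) = 9.378906, coefficient = 2
x_7 = 1.8333, f(x_7) = 11.297068, coefficient = 2
x_8 = 1.9167, f(x_8) = 13.495419, coefficient = 2
x_9 = 2.0000, f(x_9) = 16.000000, coefficient = 2
x_10 = 2.0833, f(x_10) = 18.838011, coefficient = 2
x_11 = 2.1667, f(x_11) = 22.037809, coefficient = 2
x_12 = 2.2500, f(x_12) = 25.628906, coefficient = 1

I ≈ (0.083333/2) × 262.668017 = 10.944501
Exact value: 10.922656
Error: 0.021844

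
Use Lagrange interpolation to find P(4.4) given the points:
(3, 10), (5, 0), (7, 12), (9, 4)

Lagrange interpolation formula:
P(x) = Σ yᵢ × Lᵢ(x)
where Lᵢ(x) = Π_{j≠i} (x - xⱼ)/(xᵢ - xⱼ)

L_0(4.4) = (4.4 - 5)/(3 - 5) × (4.4 - 7)/(3 - 7) × (4.4 - 9)/(3 - 9) = 0.149500
L_1(4.4) = (4.4 - 3)/(5 - 3) × (4.4 - 7)/(5 - 7) × (4.4 - 9)/(5 - 9) = 1.046500
L_2(4.4) = (4.4 - 3)/(7 - 3) × (4.4 - 5)/(7 - 5) × (4.4 - 9)/(7 - 9) = -0.241500
L_3(4.4) = (4.4 - 3)/(9 - 3) × (4.4 - 5)/(9 - 5) × (4.4 - 7)/(9 - 7) = 0.045500

P(4.4) = 10×L_0(4.4) + 0×L_1(4.4) + 12×L_2(4.4) + 4×L_3(4.4)
P(4.4) = -1.221000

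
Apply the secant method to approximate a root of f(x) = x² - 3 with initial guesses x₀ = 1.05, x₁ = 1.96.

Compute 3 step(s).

f(x) = x² - 3
x₀ = 1.05, x₁ = 1.96

Secant formula: x_{n+1} = x_n - f(x_n)(x_n - x_{n-1})/(f(x_n) - f(x_{n-1}))

Iteration 1:
  f(1.050000) = -1.897500
  f(1.960000) = 0.841600
  x_2 = 1.960000 - 0.841600×(1.960000 - 1.050000)/(0.841600 - (-1.897500))
       = 1.680399
Iteration 2:
  f(1.960000) = 0.841600
  f(1.680399) = -0.176260
  x_3 = 1.680399 - (-0.176260)×(1.680399 - 1.960000)/(-0.176260 - 0.841600)
       = 1.728817
Iteration 3:
  f(1.680399) = -0.176260
  f(1.728817) = -0.011193
  x_4 = 1.728817 - (-0.011193)×(1.728817 - 1.680399)/(-0.011193 - (-0.176260))
       = 1.732100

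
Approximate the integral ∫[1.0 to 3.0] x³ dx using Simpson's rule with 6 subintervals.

f(x) = x³
a = 1.0, b = 3.0, n = 6
h = (b - a)/n = 0.333333

Simpson's rule: (h/3)[f(x₀) + 4f(x₁) + 2f(x₂) + ... + f(xₙ)]

x_0 = 1.0000, f(x_0) = 1.000000, coefficient = 1
x_1 = 1.3333, f(x_1) = 2.370370, coefficient = 4
x_2 = 1.6667, f(x_2) = 4.629630, coefficient = 2
x_3 = 2.0000, f(x_3) = 8.000000, coefficient = 4
x_4 = 2.3333, f(x_4) = 12.703704, coefficient = 2
x_5 = 2.6667, f(x_5) = 18.962963, coefficient = 4
x_6 = 3.0000, f(x_6) = 27.000000, coefficient = 1

I ≈ (0.333333/3) × 180.000000 = 20.000000
Exact value: 20.000000
Error: 0.000000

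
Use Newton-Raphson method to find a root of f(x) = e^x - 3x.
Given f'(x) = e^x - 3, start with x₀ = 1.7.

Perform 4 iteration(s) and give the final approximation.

f(x) = e^x - 3x
f'(x) = e^x - 3
x₀ = 1.7

Newton-Raphson formula: x_{n+1} = x_n - f(x_n)/f'(x_n)

Iteration 1:
  f(1.700000) = 0.373947
  f'(1.700000) = 2.473947
  x_1 = 1.700000 - 0.373947/2.473947 = 1.548846
Iteration 2:
  f(1.548846) = 0.059498
  f'(1.548846) = 1.706036
  x_2 = 1.548846 - 0.059498/1.706036 = 1.513971
Iteration 3:
  f(1.513971) = 0.002829
  f'(1.513971) = 1.544741
  x_3 = 1.513971 - 0.002829/1.544741 = 1.512140
Iteration 4:
  f(1.512140) = 0.000008
  f'(1.512140) = 1.536426
  x_4 = 1.512140 - 0.000008/1.536426 = 1.512135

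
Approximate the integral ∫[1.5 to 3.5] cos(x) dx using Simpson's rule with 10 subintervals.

f(x) = cos(x)
a = 1.5, b = 3.5, n = 10
h = (b - a)/n = 0.200000

Simpson's rule: (h/3)[f(x₀) + 4f(x₁) + 2f(x₂) + ... + f(xₙ)]

x_0 = 1.5000, f(x_0) = 0.070737, coefficient = 1
x_1 = 1.7000, f(x_1) = -0.128844, coefficient = 4
x_2 = 1.9000, f(x_2) = -0.323290, coefficient = 2
x_3 = 2.1000, f(x_3) = -0.504846, coefficient = 4
x_4 = 2.3000, f(x_4) = -0.666276, coefficient = 2
x_5 = 2.5000, f(x_5) = -0.801144, coefficient = 4
x_6 = 2.7000, f(x_6) = -0.904072, coefficient = 2
x_7 = 2.9000, f(x_7) = -0.970958, coefficient = 4
x_8 = 3.1000, f(x_8) = -0.999135, coefficient = 2
x_9 = 3.3000, f(x_9) = -0.987480, coefficient = 4
x_10 = 3.5000, f(x_10) = -0.936457, coefficient = 1

I ≈ (0.200000/3) × -20.224354 = -1.348290
Exact value: -1.348278
Error: 0.000012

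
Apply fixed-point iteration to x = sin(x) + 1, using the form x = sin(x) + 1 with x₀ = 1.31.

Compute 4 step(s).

Equation: x = sin(x) + 1
Fixed-point form: x = sin(x) + 1
x₀ = 1.31

x_1 = g(1.310000) = 1.966185
x_2 = g(1.966185) = 1.922847
x_3 = g(1.922847) = 1.938668
x_4 = g(1.938668) = 1.933095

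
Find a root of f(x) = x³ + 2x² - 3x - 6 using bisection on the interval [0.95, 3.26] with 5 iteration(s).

f(x) = x³ + 2x² - 3x - 6
Initial interval: [0.95, 3.26]

Iteration 1:
  c_1 = (0.950000 + 3.260000)/2 = 2.105000
  f(c_1) = f(2.105000) = 5.874358
  f(a) × f(c) < 0, new interval: [0.950000, 2.105000]
Iteration 2:
  c_2 = (0.950000 + 2.105000)/2 = 1.527500
  f(c_2) = f(1.527500) = -2.351939
  f(a) × f(c) ≥ 0, new interval: [1.527500, 2.105000]
Iteration 3:
  c_3 = (1.527500 + 2.105000)/2 = 1.816250
  f(c_3) = f(1.816250) = 1.140158
  f(a) × f(c) < 0, new interval: [1.527500, 1.816250]
Iteration 4:
  c_4 = (1.527500 + 1.816250)/2 = 1.671875
  f(c_4) = f(1.671875) = -0.752125
  f(a) × f(c) ≥ 0, new interval: [1.671875, 1.816250]
Iteration 5:
  c_5 = (1.671875 + 1.816250)/2 = 1.744063
  f(c_5) = f(1.744063) = 0.156330
  f(a) × f(c) < 0, new interval: [1.671875, 1.744063]

After 5 iteration(s), the approximation is c_5 = 1.744063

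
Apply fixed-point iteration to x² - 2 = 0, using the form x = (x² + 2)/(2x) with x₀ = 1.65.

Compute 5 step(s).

Equation: x² - 2 = 0
Fixed-point form: x = (x² + 2)/(2x)
x₀ = 1.65

x_1 = g(1.650000) = 1.431061
x_2 = g(1.431061) = 1.414313
x_3 = g(1.414313) = 1.414214
x_4 = g(1.414214) = 1.414214
x_5 = g(1.414214) = 1.414214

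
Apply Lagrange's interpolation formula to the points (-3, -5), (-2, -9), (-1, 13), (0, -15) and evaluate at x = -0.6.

Lagrange interpolation formula:
P(x) = Σ yᵢ × Lᵢ(x)
where Lᵢ(x) = Π_{j≠i} (x - xⱼ)/(xᵢ - xⱼ)

L_0(-0.6) = (-0.6 - (-2))/(-3 - (-2)) × (-0.6 - (-1))/(-3 - (-1)) × (-0.6 - 0)/(-3 - 0) = 0.056000
L_1(-0.6) = (-0.6 - (-3))/(-2 - (-3)) × (-0.6 - (-1))/(-2 - (-1)) × (-0.6 - 0)/(-2 - 0) = -0.288000
L_2(-0.6) = (-0.6 - (-3))/(-1 - (-3)) × (-0.6 - (-2))/(-1 - (-2)) × (-0.6 - 0)/(-1 - 0) = 1.008000
L_3(-0.6) = (-0.6 - (-3))/(0 - (-3)) × (-0.6 - (-2))/(0 - (-2)) × (-0.6 - (-1))/(0 - (-1)) = 0.224000

P(-0.6) = (-5)×L_0(-0.6) + (-9)×L_1(-0.6) + 13×L_2(-0.6) + (-15)×L_3(-0.6)
P(-0.6) = 12.056000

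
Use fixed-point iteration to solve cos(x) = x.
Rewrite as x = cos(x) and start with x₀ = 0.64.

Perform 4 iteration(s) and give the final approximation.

Equation: cos(x) = x
Fixed-point form: x = cos(x)
x₀ = 0.64

x_1 = g(0.640000) = 0.802096
x_2 = g(0.802096) = 0.695202
x_3 = g(0.695202) = 0.767924
x_4 = g(0.767924) = 0.719354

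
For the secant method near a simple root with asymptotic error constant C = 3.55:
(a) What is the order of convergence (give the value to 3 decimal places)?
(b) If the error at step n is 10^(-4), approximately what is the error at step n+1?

(a) Secant method has superlinear convergence with order φ = (1+√5)/2 ≈ 1.618.
    This means |e_{n+1}| ≈ C|e_n|^1.618.

(b) With |e_n| = 10^(-4) and C = 3.55:
    |e_{n+1}| ≈ 3.55 × (10^(-4))^1.618 = 3.55 × 10^(-6.47)

(a) ≈ 1.618 (golden ratio); (b) |e_{n+1}| ≈ 1.197e-06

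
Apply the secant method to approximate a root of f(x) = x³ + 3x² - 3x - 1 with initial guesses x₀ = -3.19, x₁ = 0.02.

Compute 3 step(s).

f(x) = x³ + 3x² - 3x - 1
x₀ = -3.19, x₁ = 0.02

Secant formula: x_{n+1} = x_n - f(x_n)(x_n - x_{n-1})/(f(x_n) - f(x_{n-1}))

Iteration 1:
  f(-3.190000) = 6.636541
  f(0.020000) = -1.058792
  x_2 = 0.020000 - (-1.058792)×(0.020000 - (-3.190000))/(-1.058792 - 6.636541)
       = -0.421660
Iteration 2:
  f(0.020000) = -1.058792
  f(-0.421660) = 0.723403
  x_3 = -0.421660 - 0.723403×(-0.421660 - 0.020000)/(0.723403 - (-1.058792))
       = -0.242388
Iteration 3:
  f(-0.421660) = 0.723403
  f(-0.242388) = -0.110821
  x_4 = -0.242388 - (-0.110821)×(-0.242388 - (-0.421660))/(-0.110821 - 0.723403)
       = -0.266203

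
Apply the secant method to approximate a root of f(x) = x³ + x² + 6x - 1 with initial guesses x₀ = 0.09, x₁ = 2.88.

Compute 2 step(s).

f(x) = x³ + x² + 6x - 1
x₀ = 0.09, x₁ = 2.88

Secant formula: x_{n+1} = x_n - f(x_n)(x_n - x_{n-1})/(f(x_n) - f(x_{n-1}))

Iteration 1:
  f(0.090000) = -0.451171
  f(2.880000) = 48.462272
  x_2 = 2.880000 - 48.462272×(2.880000 - 0.090000)/(48.462272 - (-0.451171))
       = 0.115735
Iteration 2:
  f(2.880000) = 48.462272
  f(0.115735) = -0.290648
  x_3 = 0.115735 - (-0.290648)×(0.115735 - 2.880000)/(-0.290648 - 48.462272)
       = 0.132214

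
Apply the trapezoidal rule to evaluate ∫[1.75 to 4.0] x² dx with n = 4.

f(x) = x²
a = 1.75, b = 4.0, n = 4
h = (b - a)/n = 0.562500

Trapezoidal rule: (h/2)[f(x₀) + 2f(x₁) + 2f(x₂) + ... + f(xₙ)]

x_0 = 1.7500, f(x_0) = 3.062500, coefficient = 1
x_1 = 2.3125, f(x_1) = 5.347656, coefficient = 2
x_2 = 2.8750, f(x_2) = 8.265625, coefficient = 2
x_3 = 3.4375, f(x_3) = 11.816406, coefficient = 2
x_4 = 4.0000, f(x_4) = 16.000000, coefficient = 1

I ≈ (0.562500/2) × 69.921875 = 19.665527
Exact value: 19.546875
Error: 0.118652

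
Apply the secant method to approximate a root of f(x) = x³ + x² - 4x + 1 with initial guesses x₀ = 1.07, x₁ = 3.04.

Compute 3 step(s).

f(x) = x³ + x² - 4x + 1
x₀ = 1.07, x₁ = 3.04

Secant formula: x_{n+1} = x_n - f(x_n)(x_n - x_{n-1})/(f(x_n) - f(x_{n-1}))

Iteration 1:
  f(1.070000) = -0.910057
  f(3.040000) = 26.176064
  x_2 = 3.040000 - 26.176064×(3.040000 - 1.070000)/(26.176064 - (-0.910057))
       = 1.136189
Iteration 2:
  f(3.040000) = 26.176064
  f(1.136189) = -0.787095
  x_3 = 1.136189 - (-0.787095)×(1.136189 - 3.040000)/(-0.787095 - 26.176064)
       = 1.191764
Iteration 3:
  f(1.136189) = -0.787095
  f(1.191764) = -0.654089
  x_4 = 1.191764 - (-0.654089)×(1.191764 - 1.136189)/(-0.654089 - (-0.787095))
       = 1.465070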